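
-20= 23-43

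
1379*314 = 433006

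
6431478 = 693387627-686956149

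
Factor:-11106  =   -2^1*3^2*617^1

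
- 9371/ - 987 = 9 +488/987 = 9.49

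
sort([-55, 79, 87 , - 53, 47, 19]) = [ - 55, - 53 , 19, 47, 79,87]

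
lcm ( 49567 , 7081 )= 49567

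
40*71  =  2840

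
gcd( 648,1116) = 36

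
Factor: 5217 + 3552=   8769 = 3^1*37^1*79^1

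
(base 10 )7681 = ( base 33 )71p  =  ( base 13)365B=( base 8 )17001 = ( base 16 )1e01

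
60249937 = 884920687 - 824670750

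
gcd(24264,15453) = 9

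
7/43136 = 7/43136 = 0.00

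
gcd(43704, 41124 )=12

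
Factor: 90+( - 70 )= 2^2*5^1=20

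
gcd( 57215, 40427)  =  1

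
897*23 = 20631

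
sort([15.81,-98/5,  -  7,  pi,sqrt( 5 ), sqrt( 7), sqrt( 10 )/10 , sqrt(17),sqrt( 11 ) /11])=[ - 98/5, - 7,sqrt( 11 )/11,sqrt( 10)/10, sqrt( 5),sqrt ( 7), pi,sqrt( 17), 15.81]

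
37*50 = 1850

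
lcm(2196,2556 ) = 155916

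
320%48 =32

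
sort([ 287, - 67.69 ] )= [-67.69,  287 ]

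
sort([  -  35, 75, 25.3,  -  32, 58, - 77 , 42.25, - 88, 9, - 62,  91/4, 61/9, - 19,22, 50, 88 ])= [ - 88, - 77,  -  62 , - 35,-32, - 19,61/9, 9,22, 91/4, 25.3, 42.25, 50, 58, 75, 88 ] 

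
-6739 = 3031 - 9770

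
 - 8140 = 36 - 8176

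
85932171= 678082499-592150328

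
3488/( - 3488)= -1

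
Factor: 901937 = 901937^1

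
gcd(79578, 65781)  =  9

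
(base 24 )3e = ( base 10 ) 86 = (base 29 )2s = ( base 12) 72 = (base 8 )126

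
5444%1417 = 1193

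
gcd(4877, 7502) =1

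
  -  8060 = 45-8105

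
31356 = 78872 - 47516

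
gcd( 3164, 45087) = 791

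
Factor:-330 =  - 2^1*3^1 *5^1* 11^1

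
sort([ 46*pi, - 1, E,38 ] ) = [-1, E,38, 46*pi ] 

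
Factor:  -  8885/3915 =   -  1777/783 = - 3^ (-3 )*29^( -1)*1777^1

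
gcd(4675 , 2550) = 425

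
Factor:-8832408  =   - 2^3 *3^1*13^1*28309^1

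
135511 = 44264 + 91247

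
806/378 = 403/189 = 2.13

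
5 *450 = 2250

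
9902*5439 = 53856978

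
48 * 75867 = 3641616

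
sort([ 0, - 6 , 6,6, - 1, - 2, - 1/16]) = [ -6,-2,-1  , - 1/16, 0,6,  6]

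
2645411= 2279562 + 365849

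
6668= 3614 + 3054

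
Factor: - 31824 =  - 2^4*3^2*13^1 * 17^1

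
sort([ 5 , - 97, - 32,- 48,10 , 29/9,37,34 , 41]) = [ - 97, - 48, - 32,29/9, 5,10 , 34 , 37, 41]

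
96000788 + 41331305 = 137332093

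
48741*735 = 35824635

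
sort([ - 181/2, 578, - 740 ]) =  [ - 740, - 181/2, 578 ] 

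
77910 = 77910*1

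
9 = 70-61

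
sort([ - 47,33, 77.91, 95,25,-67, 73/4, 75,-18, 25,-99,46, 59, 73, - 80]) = [-99,-80, - 67, - 47, - 18, 73/4, 25, 25, 33, 46, 59 , 73, 75,77.91, 95 ] 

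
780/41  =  780/41 = 19.02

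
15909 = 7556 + 8353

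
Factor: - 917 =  - 7^1*131^1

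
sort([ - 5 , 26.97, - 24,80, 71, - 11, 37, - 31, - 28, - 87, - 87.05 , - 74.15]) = [  -  87.05, - 87, - 74.15, - 31, - 28, - 24, - 11, - 5,26.97, 37,71,  80]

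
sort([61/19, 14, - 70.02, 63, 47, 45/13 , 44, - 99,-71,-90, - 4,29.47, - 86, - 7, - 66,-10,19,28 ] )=[ - 99, - 90,  -  86,-71,  -  70.02,-66, - 10, - 7, - 4 , 61/19,45/13,14, 19,  28, 29.47,  44,  47,63 ]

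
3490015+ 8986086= 12476101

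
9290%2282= 162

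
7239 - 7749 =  - 510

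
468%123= 99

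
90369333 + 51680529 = 142049862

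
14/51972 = 7/25986=0.00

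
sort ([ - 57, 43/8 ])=[ - 57, 43/8]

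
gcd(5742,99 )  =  99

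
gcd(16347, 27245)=5449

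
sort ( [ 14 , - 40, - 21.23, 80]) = [- 40, - 21.23, 14 , 80]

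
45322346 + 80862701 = 126185047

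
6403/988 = 6  +  25/52 =6.48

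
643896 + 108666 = 752562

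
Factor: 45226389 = 3^1*13^1*109^1*10639^1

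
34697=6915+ 27782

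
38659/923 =38659/923 = 41.88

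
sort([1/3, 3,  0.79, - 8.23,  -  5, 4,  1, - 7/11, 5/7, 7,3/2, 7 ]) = [ - 8.23, - 5, - 7/11, 1/3, 5/7,0.79, 1,3/2,3, 4, 7, 7] 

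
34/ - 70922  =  -1 + 35444/35461 = - 0.00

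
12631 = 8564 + 4067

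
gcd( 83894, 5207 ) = 1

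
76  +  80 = 156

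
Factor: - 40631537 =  - 40631537^1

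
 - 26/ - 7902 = 13/3951=0.00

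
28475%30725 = 28475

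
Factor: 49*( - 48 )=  - 2352=- 2^4*3^1*7^2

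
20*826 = 16520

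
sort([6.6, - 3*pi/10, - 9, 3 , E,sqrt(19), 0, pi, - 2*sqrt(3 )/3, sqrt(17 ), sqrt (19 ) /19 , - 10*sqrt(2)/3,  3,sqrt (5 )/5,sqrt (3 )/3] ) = [  -  9, - 10*sqrt( 2)/3, - 2*sqrt (3)/3, - 3 *pi/10,0,sqrt( 19)/19,sqrt(5 )/5,sqrt (3 ) /3,E,3, 3,pi,sqrt( 17),sqrt ( 19 ),6.6 ] 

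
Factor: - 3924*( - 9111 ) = 35751564=2^2 * 3^3*109^1*3037^1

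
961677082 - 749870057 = 211807025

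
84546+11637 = 96183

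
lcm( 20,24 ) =120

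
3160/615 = 632/123= 5.14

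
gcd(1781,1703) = 13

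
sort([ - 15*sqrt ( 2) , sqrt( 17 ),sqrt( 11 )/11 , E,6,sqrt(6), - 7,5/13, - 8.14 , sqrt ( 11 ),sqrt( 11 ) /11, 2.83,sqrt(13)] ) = [ - 15 * sqrt (2 ), - 8.14, - 7, sqrt (11 )/11, sqrt( 11 )/11,5/13, sqrt(  6),E,2.83,  sqrt (11), sqrt( 13),sqrt( 17 ), 6] 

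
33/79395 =11/26465 = 0.00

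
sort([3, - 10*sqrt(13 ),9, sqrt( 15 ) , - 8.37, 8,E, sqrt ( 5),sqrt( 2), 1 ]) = [  -  10 * sqrt( 13 ), - 8.37, 1,  sqrt( 2 ) , sqrt( 5) , E , 3,  sqrt( 15), 8,  9] 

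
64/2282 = 32/1141 = 0.03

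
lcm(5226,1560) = 104520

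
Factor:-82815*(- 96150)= 7962662250  =  2^1 * 3^2*5^3*641^1*5521^1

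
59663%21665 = 16333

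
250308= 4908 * 51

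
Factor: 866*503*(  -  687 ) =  - 2^1*3^1*229^1*433^1*503^1  =  - 299255826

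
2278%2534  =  2278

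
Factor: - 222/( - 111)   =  2^1= 2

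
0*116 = 0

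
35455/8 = 35455/8 =4431.88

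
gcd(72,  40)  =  8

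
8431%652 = 607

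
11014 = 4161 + 6853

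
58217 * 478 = 27827726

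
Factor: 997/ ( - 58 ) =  - 2^( - 1)*29^( - 1 ) * 997^1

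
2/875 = 2/875 = 0.00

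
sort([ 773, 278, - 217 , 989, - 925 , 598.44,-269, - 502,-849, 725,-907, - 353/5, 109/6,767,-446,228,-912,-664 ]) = [ - 925, - 912,  -  907, - 849,  -  664,  -  502, - 446, - 269,- 217 , - 353/5,109/6, 228, 278, 598.44,725,767, 773, 989 ]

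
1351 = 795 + 556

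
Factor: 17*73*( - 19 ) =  - 23579 =- 17^1*19^1*73^1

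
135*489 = 66015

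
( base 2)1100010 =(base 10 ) 98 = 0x62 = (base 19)53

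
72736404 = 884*82281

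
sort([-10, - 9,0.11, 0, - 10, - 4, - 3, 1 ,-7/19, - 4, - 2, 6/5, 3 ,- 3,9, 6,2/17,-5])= [ - 10,-10, - 9,-5 , - 4 , - 4, - 3, - 3, - 2, - 7/19, 0, 0.11,  2/17,1, 6/5, 3, 6,  9 ]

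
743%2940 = 743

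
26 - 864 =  - 838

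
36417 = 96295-59878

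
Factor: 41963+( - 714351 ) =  - 2^2* 107^1 * 1571^1 = -672388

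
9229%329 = 17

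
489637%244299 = 1039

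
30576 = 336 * 91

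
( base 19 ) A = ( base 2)1010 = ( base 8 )12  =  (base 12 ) A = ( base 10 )10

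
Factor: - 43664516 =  - 2^2*7^1*1559447^1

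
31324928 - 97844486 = - 66519558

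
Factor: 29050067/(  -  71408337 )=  - 3^( - 1)*7^( - 2) * 11^ (-1 )*13^( - 1)*43^( - 1)*79^( - 1 ) * 29050067^1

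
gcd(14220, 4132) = 4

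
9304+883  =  10187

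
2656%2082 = 574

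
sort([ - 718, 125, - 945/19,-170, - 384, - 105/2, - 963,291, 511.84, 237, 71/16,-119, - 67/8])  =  [  -  963, - 718, - 384, - 170, - 119 ,-105/2, - 945/19, - 67/8 , 71/16, 125, 237, 291,511.84]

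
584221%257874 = 68473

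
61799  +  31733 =93532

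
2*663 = 1326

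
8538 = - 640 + 9178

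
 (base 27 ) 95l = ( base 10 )6717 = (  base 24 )bfl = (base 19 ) IBA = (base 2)1101000111101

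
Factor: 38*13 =494  =  2^1  *  13^1*19^1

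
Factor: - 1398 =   -  2^1 *3^1*  233^1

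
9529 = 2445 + 7084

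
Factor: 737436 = 2^2  *  3^1*7^1*8779^1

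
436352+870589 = 1306941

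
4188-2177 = 2011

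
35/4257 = 35/4257 = 0.01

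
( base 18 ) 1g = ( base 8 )42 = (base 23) 1B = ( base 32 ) 12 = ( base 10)34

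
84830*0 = 0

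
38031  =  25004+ 13027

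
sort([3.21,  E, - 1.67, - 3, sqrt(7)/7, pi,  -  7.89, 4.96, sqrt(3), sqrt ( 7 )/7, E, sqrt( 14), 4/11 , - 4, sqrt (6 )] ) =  [ - 7.89 , - 4,- 3, - 1.67, 4/11,sqrt (7)/7,  sqrt(7)/7,sqrt(3), sqrt(6), E, E,pi, 3.21,sqrt(14 ),4.96 ] 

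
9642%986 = 768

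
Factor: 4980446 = 2^1 *541^1*4603^1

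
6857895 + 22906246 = 29764141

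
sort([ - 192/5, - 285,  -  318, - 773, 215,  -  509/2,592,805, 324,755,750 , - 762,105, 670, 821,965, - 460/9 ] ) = [-773,-762, - 318, - 285, - 509/2, - 460/9, -192/5,105,215,324,592,670,750,755 , 805,821, 965 ]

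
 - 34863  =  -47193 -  - 12330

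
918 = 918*1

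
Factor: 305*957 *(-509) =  - 148569465= - 3^1 * 5^1*11^1 * 29^1 * 61^1*509^1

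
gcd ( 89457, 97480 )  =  1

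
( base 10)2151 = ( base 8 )4147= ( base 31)27C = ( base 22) 49H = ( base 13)c96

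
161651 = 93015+68636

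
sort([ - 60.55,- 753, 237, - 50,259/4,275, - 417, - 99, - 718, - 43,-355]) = [ - 753,  -  718,-417, - 355, - 99, - 60.55, - 50, - 43, 259/4,237, 275]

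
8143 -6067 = 2076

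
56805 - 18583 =38222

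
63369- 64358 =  - 989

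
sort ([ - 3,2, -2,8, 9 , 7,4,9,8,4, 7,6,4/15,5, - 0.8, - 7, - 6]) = [ - 7,  -  6, - 3, - 2, - 0.8,4/15,2, 4,4,5,  6,7,7, 8,8,9,9] 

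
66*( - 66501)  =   - 4389066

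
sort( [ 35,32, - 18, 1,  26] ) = [ - 18, 1,26, 32,35] 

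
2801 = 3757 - 956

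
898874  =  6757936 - 5859062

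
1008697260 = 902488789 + 106208471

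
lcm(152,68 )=2584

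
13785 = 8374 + 5411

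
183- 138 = 45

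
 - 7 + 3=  - 4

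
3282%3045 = 237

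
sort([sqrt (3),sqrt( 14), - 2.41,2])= [ - 2.41,sqrt(3),2,sqrt(14 )] 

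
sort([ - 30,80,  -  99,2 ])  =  [ - 99, - 30,2,80 ] 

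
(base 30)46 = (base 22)5g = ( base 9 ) 150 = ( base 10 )126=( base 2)1111110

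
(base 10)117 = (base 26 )4D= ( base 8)165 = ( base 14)85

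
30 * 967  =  29010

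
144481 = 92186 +52295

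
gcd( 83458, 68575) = 1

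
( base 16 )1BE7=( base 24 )c9f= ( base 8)15747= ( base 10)7143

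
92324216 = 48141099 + 44183117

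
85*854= 72590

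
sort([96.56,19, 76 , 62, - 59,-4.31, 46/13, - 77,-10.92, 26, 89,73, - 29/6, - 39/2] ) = [ - 77,  -  59,-39/2, - 10.92, - 29/6, - 4.31,46/13,19 , 26, 62, 73, 76,89,96.56]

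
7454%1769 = 378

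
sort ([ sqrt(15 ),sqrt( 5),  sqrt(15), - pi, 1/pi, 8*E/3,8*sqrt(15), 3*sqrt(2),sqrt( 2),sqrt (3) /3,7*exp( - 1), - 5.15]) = [  -  5.15, - pi, 1/pi,sqrt(3) /3,sqrt( 2),sqrt ( 5),7*exp( - 1),sqrt(15), sqrt(15), 3*sqrt(2 ) , 8 * E/3, 8*sqrt(15 )] 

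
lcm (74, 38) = 1406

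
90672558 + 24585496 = 115258054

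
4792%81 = 13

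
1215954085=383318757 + 832635328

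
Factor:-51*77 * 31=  - 121737 = - 3^1*7^1*11^1 *17^1*31^1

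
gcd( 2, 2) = 2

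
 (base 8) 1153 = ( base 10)619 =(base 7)1543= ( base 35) HO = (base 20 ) 1AJ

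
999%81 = 27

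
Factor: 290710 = 2^1 * 5^1  *  7^1*4153^1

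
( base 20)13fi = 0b10010100101110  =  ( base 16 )252e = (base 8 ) 22456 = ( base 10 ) 9518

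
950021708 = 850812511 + 99209197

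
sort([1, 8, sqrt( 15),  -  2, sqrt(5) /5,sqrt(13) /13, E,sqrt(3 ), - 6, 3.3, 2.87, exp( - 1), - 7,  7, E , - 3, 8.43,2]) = [ - 7, - 6, - 3, - 2,sqrt( 13 )/13, exp( - 1), sqrt( 5) /5, 1,sqrt( 3 ),2, E, E,2.87, 3.3, sqrt( 15), 7,  8 , 8.43]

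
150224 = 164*916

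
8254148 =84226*98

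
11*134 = 1474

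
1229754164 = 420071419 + 809682745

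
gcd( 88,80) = 8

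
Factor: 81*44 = 3564=2^2*3^4 * 11^1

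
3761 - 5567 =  -1806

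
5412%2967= 2445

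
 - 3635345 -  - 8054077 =4418732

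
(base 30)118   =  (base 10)938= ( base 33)SE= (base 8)1652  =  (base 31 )U8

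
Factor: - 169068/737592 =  - 193/842 = -2^ ( - 1)*193^1*421^(  -  1) 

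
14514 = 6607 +7907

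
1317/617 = 2+83/617 =2.13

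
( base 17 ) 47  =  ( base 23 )36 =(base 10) 75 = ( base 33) 29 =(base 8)113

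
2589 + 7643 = 10232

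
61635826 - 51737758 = 9898068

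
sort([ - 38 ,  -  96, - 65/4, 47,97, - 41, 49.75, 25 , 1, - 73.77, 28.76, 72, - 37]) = [ - 96, - 73.77, - 41, - 38 , -37, - 65/4, 1 , 25, 28.76, 47,49.75, 72, 97 ]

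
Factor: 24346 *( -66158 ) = - 2^2*7^1 * 19^1*37^1*47^1*1741^1 = -1610682668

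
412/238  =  206/119 = 1.73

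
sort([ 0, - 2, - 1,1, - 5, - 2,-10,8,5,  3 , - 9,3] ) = [ - 10, - 9,  -  5, - 2, - 2, -1,0,1, 3,3, 5,8] 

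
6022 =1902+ 4120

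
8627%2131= 103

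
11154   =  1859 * 6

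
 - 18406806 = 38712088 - 57118894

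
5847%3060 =2787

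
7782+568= 8350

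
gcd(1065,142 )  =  71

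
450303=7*64329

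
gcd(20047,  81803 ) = 1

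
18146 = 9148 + 8998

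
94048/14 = 47024/7 = 6717.71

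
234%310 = 234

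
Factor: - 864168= - 2^3 * 3^1 * 36007^1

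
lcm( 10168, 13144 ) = 538904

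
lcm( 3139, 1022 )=43946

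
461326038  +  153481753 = 614807791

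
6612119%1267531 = 274464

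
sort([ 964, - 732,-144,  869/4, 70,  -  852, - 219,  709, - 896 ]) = [ - 896, -852, - 732,  -  219, - 144,70 , 869/4, 709, 964 ]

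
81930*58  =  4751940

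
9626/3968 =2 + 845/1984 = 2.43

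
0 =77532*0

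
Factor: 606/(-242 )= - 3^1*11^(-2 )* 101^1 = - 303/121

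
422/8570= 211/4285= 0.05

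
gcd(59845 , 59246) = 1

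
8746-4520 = 4226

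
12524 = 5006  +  7518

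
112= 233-121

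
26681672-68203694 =-41522022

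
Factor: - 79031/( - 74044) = 2^( - 2)*107^ (  -  1) *173^( - 1 )*79031^1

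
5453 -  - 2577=8030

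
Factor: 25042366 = 2^1*317^1 * 39499^1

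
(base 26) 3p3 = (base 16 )a79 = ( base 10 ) 2681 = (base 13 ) 12B3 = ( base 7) 10550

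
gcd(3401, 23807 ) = 3401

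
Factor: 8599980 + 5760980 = 14360960  =  2^7*5^1*19^1*1181^1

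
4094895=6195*661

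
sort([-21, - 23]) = [-23, - 21 ] 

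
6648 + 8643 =15291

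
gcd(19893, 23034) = 1047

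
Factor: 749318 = 2^1  *  43^1*8713^1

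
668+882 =1550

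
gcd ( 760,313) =1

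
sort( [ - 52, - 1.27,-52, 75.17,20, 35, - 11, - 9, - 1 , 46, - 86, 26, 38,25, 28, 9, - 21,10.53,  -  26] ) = [-86,  -  52, - 52 ,-26 , - 21, - 11,  -  9,-1.27,  -  1, 9, 10.53, 20 , 25, 26,28,35, 38,46,75.17]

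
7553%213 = 98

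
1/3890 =1/3890 = 0.00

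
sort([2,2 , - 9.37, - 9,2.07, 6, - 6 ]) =[  -  9.37,-9,-6 , 2,2,2.07,  6] 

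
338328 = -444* ( - 762) 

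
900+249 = 1149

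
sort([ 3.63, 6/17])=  [6/17, 3.63 ] 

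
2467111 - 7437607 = - 4970496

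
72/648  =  1/9 = 0.11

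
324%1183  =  324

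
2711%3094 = 2711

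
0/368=0 = 0.00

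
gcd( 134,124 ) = 2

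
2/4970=1/2485 = 0.00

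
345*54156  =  18683820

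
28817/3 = 28817/3 = 9605.67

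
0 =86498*0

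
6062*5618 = 34056316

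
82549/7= 82549/7 =11792.71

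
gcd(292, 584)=292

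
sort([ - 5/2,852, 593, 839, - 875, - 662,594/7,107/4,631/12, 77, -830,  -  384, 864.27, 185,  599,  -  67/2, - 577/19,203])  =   [- 875,- 830, - 662, - 384, - 67/2, - 577/19 , - 5/2, 107/4 , 631/12,77, 594/7, 185, 203, 593, 599,839,852, 864.27]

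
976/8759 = 976/8759 = 0.11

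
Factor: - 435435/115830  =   - 2^( - 1 )*3^( - 3)*7^1*29^1=- 203/54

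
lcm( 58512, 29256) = 58512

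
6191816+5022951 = 11214767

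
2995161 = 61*49101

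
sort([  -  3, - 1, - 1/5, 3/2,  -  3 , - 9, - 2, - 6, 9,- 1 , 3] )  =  [-9, - 6,  -  3 ,  -  3, - 2, - 1,-1 , - 1/5,3/2,  3,9]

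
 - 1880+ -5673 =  - 7553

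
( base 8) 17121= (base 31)82b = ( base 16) 1E51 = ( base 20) j81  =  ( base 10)7761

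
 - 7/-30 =7/30 = 0.23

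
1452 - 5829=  - 4377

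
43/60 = 43/60 = 0.72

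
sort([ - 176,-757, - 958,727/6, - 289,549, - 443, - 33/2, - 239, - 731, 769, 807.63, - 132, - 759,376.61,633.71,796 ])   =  [ - 958,-759, - 757, - 731, - 443, - 289, - 239, - 176,  -  132, - 33/2, 727/6,376.61,549,633.71,769, 796,807.63] 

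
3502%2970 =532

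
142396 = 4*35599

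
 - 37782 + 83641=45859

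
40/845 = 8/169 =0.05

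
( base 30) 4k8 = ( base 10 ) 4208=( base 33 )3sh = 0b1000001110000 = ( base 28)5a8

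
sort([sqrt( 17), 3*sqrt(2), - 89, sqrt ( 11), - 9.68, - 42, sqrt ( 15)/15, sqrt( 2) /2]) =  [-89, - 42,  -  9.68, sqrt(15) /15, sqrt( 2)/2, sqrt(11), sqrt(17),3*sqrt (2)]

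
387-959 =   -  572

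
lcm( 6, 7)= 42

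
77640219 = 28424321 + 49215898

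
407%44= 11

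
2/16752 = 1/8376 =0.00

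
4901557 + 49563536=54465093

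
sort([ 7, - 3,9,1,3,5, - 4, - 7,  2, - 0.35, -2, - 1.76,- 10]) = [ - 10, - 7 , - 4, - 3 ,  -  2,-1.76, - 0.35 , 1 , 2, 3,  5,7, 9] 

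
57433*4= 229732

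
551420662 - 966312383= -414891721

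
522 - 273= 249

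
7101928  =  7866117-764189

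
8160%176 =64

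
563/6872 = 563/6872 = 0.08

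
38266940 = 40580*943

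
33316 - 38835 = -5519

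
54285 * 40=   2171400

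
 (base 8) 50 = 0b101000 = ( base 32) 18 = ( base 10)40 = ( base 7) 55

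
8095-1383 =6712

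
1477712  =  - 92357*(-16 )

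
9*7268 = 65412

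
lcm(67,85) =5695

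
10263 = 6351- - 3912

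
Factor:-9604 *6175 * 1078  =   - 63930466600=- 2^3 * 5^2 * 7^6*11^1 * 13^1*19^1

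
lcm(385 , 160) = 12320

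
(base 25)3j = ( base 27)3D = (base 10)94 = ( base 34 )2Q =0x5E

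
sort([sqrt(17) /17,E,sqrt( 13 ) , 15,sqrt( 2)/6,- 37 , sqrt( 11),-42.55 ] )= [ - 42.55,-37, sqrt( 2 ) /6,  sqrt( 17)/17,E,sqrt( 11),sqrt(13 ), 15 ] 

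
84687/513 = 165+ 14/171 = 165.08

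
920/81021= 920/81021 = 0.01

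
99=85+14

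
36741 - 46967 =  - 10226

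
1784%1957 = 1784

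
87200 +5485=92685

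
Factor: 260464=2^4*73^1*223^1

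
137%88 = 49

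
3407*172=586004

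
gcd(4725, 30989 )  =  7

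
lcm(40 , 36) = 360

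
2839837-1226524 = 1613313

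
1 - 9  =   - 8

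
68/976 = 17/244 = 0.07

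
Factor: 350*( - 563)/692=-2^( - 1 ) * 5^2 * 7^1*173^ ( - 1 ) * 563^1=-98525/346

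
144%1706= 144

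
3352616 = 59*56824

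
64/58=32/29  =  1.10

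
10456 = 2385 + 8071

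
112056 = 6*18676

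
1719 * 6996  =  12026124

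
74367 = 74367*1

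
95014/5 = 95014/5 = 19002.80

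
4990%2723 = 2267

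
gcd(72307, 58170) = 1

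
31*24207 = 750417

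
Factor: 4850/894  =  3^ ( -1)*5^2* 97^1*149^( - 1) = 2425/447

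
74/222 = 1/3 = 0.33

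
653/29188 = 653/29188 =0.02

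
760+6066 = 6826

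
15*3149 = 47235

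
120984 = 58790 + 62194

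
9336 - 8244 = 1092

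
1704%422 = 16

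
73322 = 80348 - 7026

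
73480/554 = 132 + 176/277 =132.64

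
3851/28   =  137+15/28= 137.54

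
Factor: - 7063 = -7^1*1009^1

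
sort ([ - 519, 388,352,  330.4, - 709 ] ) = [ - 709, - 519 , 330.4, 352, 388]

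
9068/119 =9068/119 = 76.20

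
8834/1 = 8834 = 8834.00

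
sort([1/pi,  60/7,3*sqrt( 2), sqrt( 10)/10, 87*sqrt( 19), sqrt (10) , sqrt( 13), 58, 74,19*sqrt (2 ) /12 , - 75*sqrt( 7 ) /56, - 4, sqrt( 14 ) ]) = [ - 4, - 75*sqrt(7) /56,sqrt(  10) /10,1/pi, 19*sqrt( 2)/12, sqrt( 10), sqrt (13), sqrt( 14), 3*sqrt( 2), 60/7, 58, 74, 87*sqrt(19)]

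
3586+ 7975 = 11561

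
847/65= 847/65 = 13.03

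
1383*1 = 1383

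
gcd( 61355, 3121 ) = 1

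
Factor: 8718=2^1 * 3^1*1453^1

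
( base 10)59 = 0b111011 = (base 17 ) 38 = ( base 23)2D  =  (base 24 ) 2B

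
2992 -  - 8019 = 11011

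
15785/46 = 343 + 7/46 = 343.15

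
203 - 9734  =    -  9531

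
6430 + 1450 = 7880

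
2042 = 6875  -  4833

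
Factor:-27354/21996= - 97/78 = - 2^(-1)*3^( - 1 )*13^( - 1) * 97^1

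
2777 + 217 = 2994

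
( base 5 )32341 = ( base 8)4255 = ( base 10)2221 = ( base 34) 1vb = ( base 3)10001021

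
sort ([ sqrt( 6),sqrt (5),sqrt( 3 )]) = [ sqrt( 3), sqrt( 5 ),  sqrt(6)]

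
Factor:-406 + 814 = 408 = 2^3*3^1*17^1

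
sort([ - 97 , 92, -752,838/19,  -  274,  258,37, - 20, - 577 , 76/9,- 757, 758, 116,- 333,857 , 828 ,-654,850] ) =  [ - 757,-752, - 654, - 577, - 333,-274, - 97, - 20,76/9,37,838/19, 92, 116, 258,  758,828,850  ,  857 ] 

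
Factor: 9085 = 5^1*23^1*79^1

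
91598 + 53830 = 145428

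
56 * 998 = 55888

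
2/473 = 2/473 = 0.00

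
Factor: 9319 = 9319^1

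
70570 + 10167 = 80737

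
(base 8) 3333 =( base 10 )1755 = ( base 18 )579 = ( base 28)26J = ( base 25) 2K5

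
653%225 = 203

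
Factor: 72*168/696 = 504/29=   2^3*3^2*7^1*29^( - 1 ) 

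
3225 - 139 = 3086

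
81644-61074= 20570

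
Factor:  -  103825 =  - 5^2*4153^1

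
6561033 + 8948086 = 15509119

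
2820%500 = 320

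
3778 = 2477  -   - 1301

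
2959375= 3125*947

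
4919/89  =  4919/89 = 55.27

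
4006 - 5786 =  - 1780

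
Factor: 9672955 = 5^1*127^1 *15233^1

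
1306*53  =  69218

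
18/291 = 6/97=0.06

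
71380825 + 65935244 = 137316069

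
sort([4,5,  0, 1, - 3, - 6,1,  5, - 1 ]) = [ - 6, - 3, - 1,0,1, 1, 4,5, 5 ]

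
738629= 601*1229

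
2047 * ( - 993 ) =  - 2032671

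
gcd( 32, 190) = 2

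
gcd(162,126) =18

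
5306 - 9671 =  - 4365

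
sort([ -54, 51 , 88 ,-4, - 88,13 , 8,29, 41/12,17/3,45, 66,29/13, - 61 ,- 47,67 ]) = [ - 88, - 61, - 54,-47,-4,29/13, 41/12, 17/3,8, 13, 29,45,51, 66, 67,  88 ]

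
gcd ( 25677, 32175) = 9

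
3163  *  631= 1995853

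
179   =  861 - 682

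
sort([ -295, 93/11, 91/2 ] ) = [  -  295, 93/11, 91/2]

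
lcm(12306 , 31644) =221508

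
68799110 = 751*91610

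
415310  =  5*83062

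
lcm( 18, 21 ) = 126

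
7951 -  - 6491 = 14442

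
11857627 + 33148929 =45006556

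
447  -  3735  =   - 3288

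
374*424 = 158576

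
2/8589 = 2/8589 = 0.00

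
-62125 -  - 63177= 1052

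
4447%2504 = 1943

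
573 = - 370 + 943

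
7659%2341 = 636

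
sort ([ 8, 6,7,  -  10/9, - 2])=[ - 2, - 10/9,6,7, 8]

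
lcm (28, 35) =140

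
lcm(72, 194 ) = 6984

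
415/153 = 415/153=   2.71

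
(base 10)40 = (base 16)28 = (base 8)50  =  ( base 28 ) 1C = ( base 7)55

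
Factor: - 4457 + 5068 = 13^1*47^1 = 611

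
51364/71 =51364/71 = 723.44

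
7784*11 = 85624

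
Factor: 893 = 19^1*47^1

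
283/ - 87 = - 4  +  65/87  =  - 3.25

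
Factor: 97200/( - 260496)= - 25/67 =-  5^2 * 67^( - 1 )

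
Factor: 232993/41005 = 5^ (-1)*59^( - 1) *139^( - 1) * 151^1*1543^1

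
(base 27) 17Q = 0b1110110000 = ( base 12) 668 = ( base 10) 944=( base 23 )1I1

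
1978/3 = 1978/3 = 659.33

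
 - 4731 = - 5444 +713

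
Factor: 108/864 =1/8= 2^( - 3)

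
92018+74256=166274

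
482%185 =112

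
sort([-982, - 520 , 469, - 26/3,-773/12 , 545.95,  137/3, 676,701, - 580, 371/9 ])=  [-982, - 580, - 520,  -  773/12,-26/3, 371/9, 137/3,  469, 545.95,  676, 701] 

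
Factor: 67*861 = 57687 = 3^1*7^1*41^1*67^1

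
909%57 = 54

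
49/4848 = 49/4848  =  0.01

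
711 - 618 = 93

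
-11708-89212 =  - 100920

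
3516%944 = 684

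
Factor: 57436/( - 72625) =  - 692/875= -  2^2*5^( - 3)* 7^( - 1)*173^1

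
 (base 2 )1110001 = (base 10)113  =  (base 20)5d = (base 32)3H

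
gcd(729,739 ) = 1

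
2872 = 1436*2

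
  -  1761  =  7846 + -9607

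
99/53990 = 99/53990 = 0.00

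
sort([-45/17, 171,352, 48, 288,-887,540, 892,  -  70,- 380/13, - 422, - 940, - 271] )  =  [ - 940, - 887,-422 , - 271, - 70,-380/13,-45/17, 48, 171, 288,352,  540, 892]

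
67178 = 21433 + 45745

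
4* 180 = 720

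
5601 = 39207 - 33606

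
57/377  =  57/377= 0.15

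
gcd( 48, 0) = 48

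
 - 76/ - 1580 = 19/395=0.05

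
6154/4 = 1538 + 1/2 = 1538.50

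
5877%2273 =1331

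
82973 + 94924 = 177897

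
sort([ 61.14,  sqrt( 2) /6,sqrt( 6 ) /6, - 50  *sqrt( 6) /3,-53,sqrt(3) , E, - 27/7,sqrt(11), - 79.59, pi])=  [ - 79.59, - 53, - 50*sqrt( 6) /3 , - 27/7, sqrt( 2) /6,sqrt( 6)/6, sqrt(3),E , pi , sqrt( 11 ) , 61.14 ] 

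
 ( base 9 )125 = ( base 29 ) 3h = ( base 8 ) 150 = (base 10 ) 104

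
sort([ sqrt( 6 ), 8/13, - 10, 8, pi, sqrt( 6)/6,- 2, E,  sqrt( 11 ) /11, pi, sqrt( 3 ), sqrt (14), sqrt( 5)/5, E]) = [ - 10, - 2, sqrt( 11)/11,sqrt( 6)/6 , sqrt(5)/5, 8/13, sqrt( 3),sqrt ( 6), E , E,  pi,pi, sqrt(14),8 ]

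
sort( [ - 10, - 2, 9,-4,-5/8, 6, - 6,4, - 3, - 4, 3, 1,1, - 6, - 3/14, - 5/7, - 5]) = [ - 10,-6,-6,-5, - 4, - 4, - 3, - 2,  -  5/7,  -  5/8, - 3/14, 1 , 1,3 , 4,  6, 9 ]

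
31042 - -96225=127267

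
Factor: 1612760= 2^3*5^1*23^1*1753^1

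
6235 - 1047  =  5188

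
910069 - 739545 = 170524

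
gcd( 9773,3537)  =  1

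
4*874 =3496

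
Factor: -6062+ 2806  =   - 3256 = - 2^3*11^1*37^1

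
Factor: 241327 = 241327^1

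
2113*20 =42260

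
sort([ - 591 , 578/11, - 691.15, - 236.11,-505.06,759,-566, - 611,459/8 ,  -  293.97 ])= [ - 691.15, - 611, - 591, - 566 , - 505.06,-293.97 , - 236.11, 578/11, 459/8 , 759 ] 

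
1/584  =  1/584 = 0.00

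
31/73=31/73=0.42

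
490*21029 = 10304210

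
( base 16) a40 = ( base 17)916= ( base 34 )296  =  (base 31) 2mk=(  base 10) 2624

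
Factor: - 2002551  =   - 3^1*37^1*18041^1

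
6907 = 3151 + 3756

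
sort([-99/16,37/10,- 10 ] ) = [-10, - 99/16,37/10 ] 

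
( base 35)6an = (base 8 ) 17053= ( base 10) 7723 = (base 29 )959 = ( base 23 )edi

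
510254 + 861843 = 1372097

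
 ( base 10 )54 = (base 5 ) 204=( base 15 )39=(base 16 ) 36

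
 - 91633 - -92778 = 1145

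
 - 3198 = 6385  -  9583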